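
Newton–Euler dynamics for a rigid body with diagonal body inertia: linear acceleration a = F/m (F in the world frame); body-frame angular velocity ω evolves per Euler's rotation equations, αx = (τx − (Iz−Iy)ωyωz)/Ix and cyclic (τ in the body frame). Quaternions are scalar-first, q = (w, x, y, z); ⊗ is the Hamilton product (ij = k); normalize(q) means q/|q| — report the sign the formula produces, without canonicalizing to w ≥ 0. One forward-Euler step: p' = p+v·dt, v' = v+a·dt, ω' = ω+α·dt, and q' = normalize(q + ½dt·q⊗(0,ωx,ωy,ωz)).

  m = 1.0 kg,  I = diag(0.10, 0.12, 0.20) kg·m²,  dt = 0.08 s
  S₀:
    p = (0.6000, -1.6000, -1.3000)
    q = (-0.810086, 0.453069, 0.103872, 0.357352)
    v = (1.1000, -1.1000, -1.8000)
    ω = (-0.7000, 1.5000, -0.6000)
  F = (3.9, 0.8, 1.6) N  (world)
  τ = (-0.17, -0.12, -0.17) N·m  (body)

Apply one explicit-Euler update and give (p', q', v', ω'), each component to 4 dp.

p + v·dt = (0.6880, -1.6880, -1.4440)
v + (F/m)dt = (1.4120, -1.0360, -1.6720)
gyro term ω×Iω = (-0.0720, -0.0420, -0.0210)
α = I⁻¹(τ − ω×Iω) = (-0.9800, -0.6500, -0.7450)
ω' = ω + α·dt = (-0.7784, 1.4480, -0.6596)
2q̇ = q⊗(0,ω) = (0.3757515, -0.0312910, -1.1934340, 1.2383655)
q + ½dt·q⊗(0,ω), renormalized = (-0.7931, 0.4507, 0.0560, 0.4059)

p' = (0.6880, -1.6880, -1.4440)
q' = (-0.7931, 0.4507, 0.0560, 0.4059)
v' = (1.4120, -1.0360, -1.6720)
ω' = (-0.7784, 1.4480, -0.6596)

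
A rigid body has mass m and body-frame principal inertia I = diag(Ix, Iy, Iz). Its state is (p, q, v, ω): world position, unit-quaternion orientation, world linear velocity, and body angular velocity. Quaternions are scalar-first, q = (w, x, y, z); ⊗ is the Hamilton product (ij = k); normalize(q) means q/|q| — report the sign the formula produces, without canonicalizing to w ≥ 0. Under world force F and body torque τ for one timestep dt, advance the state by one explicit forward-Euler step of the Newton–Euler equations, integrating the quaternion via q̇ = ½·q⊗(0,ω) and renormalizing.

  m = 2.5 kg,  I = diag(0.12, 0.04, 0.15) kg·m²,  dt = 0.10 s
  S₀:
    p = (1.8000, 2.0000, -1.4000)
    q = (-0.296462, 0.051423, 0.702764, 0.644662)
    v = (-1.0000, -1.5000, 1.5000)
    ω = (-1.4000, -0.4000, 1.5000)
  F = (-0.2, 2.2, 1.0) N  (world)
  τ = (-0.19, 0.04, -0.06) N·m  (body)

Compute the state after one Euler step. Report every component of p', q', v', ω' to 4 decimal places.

p' = (1.7000, 1.8500, -1.2500)
q' = (-0.3254, 0.1370, 0.6561, 0.6670)
v' = (-1.0080, -1.4120, 1.5400)
ω' = (-1.5033, -0.4575, 1.4899)

a = F/m = (-0.0800, 0.8800, 0.4000)
new position p' = (1.7000, 1.8500, -1.2500)
new velocity v' = (-1.0080, -1.4120, 1.5400)
(τ − ω×Iω)/I = (-1.0333, -0.5750, -0.1013)
ω + α·dt = (-1.5033, -0.4575, 1.4899)
2q̇ = q⊗(0,ω) = (-0.6138952, 1.7270576, -0.8610765, 0.5186074)
updated quaternion q' = (-0.3254, 0.1370, 0.6561, 0.6670)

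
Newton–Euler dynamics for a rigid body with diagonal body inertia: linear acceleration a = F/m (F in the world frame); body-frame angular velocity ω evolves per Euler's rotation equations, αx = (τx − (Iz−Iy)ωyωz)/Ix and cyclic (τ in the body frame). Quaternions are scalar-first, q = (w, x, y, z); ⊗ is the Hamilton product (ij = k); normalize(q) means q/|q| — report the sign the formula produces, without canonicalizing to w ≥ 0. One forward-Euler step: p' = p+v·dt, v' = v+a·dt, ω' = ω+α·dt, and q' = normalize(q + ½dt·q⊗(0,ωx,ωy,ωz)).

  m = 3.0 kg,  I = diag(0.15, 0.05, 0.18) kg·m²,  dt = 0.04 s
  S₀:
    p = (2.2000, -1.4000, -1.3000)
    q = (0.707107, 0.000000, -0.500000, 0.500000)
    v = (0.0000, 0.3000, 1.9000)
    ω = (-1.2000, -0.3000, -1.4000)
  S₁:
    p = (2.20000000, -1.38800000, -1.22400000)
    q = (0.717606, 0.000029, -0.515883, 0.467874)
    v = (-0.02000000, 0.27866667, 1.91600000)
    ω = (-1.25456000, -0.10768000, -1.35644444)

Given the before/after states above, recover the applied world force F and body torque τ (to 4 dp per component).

v₁ − v₀ = (-0.02000000, -0.02133333, 0.01600000)
m·(v₁−v₀)/dt = (-1.5000, -1.6000, 1.2000)
rate change Δω = (-0.05456000, 0.19232000, 0.04355556)
applied torque τ = (-0.1500, 0.1900, 0.1600)

F = (-1.5000, -1.6000, 1.2000)
τ = (-0.1500, 0.1900, 0.1600)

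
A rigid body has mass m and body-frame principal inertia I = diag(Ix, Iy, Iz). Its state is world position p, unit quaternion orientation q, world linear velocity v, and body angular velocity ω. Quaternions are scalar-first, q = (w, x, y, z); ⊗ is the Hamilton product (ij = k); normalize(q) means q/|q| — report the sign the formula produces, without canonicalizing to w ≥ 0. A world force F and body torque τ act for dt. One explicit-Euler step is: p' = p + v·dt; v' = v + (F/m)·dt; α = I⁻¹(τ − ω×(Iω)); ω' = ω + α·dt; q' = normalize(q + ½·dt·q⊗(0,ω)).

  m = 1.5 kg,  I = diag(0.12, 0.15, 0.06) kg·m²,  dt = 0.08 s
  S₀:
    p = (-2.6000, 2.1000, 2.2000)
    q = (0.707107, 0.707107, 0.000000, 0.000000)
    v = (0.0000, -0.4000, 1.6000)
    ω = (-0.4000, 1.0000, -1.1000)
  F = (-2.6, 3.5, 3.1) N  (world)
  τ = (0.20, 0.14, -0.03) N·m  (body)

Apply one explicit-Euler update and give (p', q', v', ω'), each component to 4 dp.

linear accel F/m = (-1.7333, 2.3333, 2.0667)
new position p' = (-2.6000, 2.0680, 2.3280)
v + (F/m)dt = (-0.1387, -0.2133, 1.7653)
α = I⁻¹(τ − ω×Iω) = (0.8417, 0.7573, -0.3000)
new body rate ω' = (-0.3327, 1.0606, -1.1240)
Hamilton product q⊗(0,ω) = (0.2828428, -0.2828428, 1.4849247, -0.0707107)
q + ½dt·q⊗(0,ω), renormalized = (0.7171, 0.6945, 0.0593, -0.0028)

p' = (-2.6000, 2.0680, 2.3280)
q' = (0.7171, 0.6945, 0.0593, -0.0028)
v' = (-0.1387, -0.2133, 1.7653)
ω' = (-0.3327, 1.0606, -1.1240)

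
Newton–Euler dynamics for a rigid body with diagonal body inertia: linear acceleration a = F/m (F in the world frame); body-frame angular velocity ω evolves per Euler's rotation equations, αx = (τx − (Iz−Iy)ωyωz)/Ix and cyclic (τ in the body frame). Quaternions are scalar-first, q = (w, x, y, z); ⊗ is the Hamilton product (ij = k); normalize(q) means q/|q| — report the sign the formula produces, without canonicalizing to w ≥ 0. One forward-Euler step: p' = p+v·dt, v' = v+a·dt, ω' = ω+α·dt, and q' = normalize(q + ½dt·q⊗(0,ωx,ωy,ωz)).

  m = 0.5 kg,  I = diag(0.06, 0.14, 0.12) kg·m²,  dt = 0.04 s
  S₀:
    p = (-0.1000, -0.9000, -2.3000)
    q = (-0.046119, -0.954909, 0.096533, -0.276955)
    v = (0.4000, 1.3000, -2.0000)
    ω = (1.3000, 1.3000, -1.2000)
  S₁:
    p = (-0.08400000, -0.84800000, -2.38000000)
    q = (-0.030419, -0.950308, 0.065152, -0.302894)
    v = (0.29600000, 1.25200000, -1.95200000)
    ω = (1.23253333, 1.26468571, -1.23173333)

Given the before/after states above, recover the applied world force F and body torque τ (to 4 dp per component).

velocity change Δv = (-0.10400000, -0.04800000, 0.04800000)
m·(v₁−v₀)/dt = (-1.3000, -0.6000, 0.6000)
rate change Δω = (-0.06746667, -0.03531429, -0.03173333)
τ = I·(Δω/dt) + ω₀×(Iω₀) = (-0.0700, -0.0300, 0.0400)

F = (-1.3000, -0.6000, 0.6000)
τ = (-0.0700, -0.0300, 0.0400)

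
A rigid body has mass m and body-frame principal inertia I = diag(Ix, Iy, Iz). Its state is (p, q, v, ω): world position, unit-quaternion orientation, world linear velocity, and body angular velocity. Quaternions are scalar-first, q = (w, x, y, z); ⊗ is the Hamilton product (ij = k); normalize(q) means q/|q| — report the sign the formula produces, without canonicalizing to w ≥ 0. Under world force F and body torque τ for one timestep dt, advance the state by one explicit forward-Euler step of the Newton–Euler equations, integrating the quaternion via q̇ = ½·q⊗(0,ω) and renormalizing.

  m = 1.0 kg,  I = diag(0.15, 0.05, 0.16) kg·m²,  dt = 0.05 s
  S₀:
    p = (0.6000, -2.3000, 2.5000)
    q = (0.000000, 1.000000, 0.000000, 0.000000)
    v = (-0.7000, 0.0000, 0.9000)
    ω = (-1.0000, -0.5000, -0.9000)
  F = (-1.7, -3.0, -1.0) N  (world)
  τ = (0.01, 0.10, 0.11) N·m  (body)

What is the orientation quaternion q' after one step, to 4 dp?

q⊗(0,ω) = (1.0000000, 0.0000000, 0.9000000, -0.5000000)
q + ½dt·q⊗(0,ω), renormalized = (0.0250, 0.9994, 0.0225, -0.0125)

q' = (0.0250, 0.9994, 0.0225, -0.0125)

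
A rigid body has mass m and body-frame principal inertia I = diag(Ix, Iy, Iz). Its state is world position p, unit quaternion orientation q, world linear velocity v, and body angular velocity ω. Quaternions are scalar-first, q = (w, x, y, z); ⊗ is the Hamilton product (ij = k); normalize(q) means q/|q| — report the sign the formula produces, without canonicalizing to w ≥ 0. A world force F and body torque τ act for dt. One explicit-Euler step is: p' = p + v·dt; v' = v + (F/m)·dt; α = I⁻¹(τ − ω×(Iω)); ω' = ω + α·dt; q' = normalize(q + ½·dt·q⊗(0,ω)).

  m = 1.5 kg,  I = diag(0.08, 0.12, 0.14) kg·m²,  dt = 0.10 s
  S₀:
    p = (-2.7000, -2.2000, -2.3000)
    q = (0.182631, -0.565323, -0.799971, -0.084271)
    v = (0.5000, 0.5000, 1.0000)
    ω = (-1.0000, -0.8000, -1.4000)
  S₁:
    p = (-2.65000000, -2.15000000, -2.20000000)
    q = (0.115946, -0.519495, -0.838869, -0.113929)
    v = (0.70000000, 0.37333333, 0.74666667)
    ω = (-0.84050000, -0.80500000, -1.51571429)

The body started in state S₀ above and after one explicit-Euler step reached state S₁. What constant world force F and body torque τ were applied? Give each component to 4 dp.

F = (3.0000, -1.9000, -3.8000)
τ = (0.1500, -0.0900, -0.1300)

velocity change Δv = (0.20000000, -0.12666667, -0.25333333)
m·(v₁−v₀)/dt = (3.0000, -1.9000, -3.8000)
rate change Δω = (0.15950000, -0.00500000, -0.11571429)
ω₀×(Iω₀) = (0.0224, -0.0840, 0.0320)
I·α + gyro = (0.1500, -0.0900, -0.1300)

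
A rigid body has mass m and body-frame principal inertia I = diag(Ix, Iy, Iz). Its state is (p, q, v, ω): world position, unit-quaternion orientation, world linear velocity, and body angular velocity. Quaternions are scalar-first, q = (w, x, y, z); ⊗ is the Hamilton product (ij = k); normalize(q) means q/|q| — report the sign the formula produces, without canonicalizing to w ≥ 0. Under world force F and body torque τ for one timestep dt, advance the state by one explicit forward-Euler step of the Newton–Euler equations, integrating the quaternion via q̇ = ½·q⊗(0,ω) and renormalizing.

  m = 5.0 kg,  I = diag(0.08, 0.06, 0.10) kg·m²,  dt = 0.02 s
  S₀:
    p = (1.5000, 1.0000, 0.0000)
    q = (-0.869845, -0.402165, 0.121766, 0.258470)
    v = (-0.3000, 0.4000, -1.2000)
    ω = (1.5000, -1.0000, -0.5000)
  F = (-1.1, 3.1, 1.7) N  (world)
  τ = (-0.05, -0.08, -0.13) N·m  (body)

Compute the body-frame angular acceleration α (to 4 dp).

α = (-0.8750, -1.5833, -1.6000)

gyro term ω×Iω = (0.0200, 0.0150, 0.0300)
α = I⁻¹(τ − ω×Iω) = (-0.8750, -1.5833, -1.6000)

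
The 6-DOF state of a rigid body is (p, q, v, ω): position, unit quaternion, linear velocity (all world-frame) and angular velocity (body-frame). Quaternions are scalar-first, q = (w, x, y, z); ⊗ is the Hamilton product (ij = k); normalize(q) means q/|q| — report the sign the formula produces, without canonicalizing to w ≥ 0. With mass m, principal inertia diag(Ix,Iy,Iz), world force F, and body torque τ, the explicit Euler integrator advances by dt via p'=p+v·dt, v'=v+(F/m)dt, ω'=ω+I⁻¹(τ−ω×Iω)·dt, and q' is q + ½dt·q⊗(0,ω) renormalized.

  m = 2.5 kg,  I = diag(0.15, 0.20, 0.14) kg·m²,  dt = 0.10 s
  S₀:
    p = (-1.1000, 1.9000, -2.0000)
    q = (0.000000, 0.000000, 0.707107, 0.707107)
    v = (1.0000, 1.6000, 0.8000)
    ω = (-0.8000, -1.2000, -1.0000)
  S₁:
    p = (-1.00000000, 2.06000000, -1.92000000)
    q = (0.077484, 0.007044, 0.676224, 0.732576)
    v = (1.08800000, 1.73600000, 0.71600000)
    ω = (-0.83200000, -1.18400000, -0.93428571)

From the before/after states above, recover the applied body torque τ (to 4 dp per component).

τ = (-0.1200, 0.0400, 0.1400)

Δω = ω₁−ω₀ = (-0.03200000, 0.01600000, 0.06571429)
precession coupling = (-0.0720, 0.0080, 0.0480)
τ = I·(Δω/dt) + ω₀×(Iω₀) = (-0.1200, 0.0400, 0.1400)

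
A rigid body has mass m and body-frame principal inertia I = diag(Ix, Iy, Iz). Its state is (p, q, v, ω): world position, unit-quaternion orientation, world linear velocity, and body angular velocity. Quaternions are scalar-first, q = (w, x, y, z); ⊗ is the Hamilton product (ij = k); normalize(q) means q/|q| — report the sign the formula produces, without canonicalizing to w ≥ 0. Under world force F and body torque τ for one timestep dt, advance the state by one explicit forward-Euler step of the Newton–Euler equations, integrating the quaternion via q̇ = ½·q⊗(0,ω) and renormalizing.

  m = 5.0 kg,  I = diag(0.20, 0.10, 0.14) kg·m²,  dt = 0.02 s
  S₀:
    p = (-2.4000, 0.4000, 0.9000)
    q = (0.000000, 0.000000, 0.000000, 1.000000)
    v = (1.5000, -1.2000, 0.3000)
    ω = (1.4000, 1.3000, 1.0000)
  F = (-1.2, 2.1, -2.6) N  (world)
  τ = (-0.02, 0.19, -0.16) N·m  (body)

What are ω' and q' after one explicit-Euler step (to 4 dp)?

ω' = (1.3928, 1.3212, 1.0031)
q' = (-0.0100, -0.0130, 0.0140, 0.9998)

(τ − ω×Iω)/I = (-0.3600, 1.0600, 0.1571)
ω' = ω + α·dt = (1.3928, 1.3212, 1.0031)
Hamilton product q⊗(0,ω) = (-1.0000000, -1.3000000, 1.4000000, 0.0000000)
q + ½dt·q⊗(0,ω), renormalized = (-0.0100, -0.0130, 0.0140, 0.9998)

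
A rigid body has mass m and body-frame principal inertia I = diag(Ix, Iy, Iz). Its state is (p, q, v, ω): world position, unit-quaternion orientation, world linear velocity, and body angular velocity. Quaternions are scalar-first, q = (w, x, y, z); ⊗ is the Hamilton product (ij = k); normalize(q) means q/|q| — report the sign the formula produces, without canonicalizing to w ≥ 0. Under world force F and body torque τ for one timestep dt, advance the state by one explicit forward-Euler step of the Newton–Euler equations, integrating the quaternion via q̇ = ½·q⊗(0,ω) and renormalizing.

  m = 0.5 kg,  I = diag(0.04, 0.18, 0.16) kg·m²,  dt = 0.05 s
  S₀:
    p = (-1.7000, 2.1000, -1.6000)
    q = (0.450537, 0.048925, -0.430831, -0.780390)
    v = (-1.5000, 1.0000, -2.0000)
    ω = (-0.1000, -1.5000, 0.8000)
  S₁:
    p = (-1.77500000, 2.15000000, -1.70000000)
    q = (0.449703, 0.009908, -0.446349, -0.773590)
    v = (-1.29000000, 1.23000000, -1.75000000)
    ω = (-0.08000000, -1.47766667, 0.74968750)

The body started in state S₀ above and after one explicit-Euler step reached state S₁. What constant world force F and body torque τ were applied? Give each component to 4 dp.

velocity change Δv = (0.21000000, 0.23000000, 0.25000000)
m·(v₁−v₀)/dt = (2.1000, 2.3000, 2.5000)
ω₁ − ω₀ = (0.02000000, 0.02233333, -0.05031250)
ω₀×(Iω₀) = (0.0240, 0.0096, 0.0210)
I·α + gyro = (0.0400, 0.0900, -0.1400)

F = (2.1000, 2.3000, 2.5000)
τ = (0.0400, 0.0900, -0.1400)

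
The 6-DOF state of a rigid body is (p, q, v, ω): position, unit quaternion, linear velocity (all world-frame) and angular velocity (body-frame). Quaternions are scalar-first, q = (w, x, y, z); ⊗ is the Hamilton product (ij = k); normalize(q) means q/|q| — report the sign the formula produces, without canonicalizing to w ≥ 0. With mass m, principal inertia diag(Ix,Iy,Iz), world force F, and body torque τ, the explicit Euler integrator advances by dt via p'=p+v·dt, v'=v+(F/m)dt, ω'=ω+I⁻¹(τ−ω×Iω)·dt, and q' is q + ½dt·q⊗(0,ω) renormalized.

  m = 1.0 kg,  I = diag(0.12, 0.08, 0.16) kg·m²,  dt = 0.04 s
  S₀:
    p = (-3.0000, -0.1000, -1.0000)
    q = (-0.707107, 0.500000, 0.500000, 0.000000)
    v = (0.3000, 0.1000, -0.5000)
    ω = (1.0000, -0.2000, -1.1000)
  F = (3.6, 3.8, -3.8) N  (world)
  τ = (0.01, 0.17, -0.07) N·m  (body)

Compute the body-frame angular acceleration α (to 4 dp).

α = (-0.0633, 1.5750, -0.4875)

precession coupling ω×(Iω) = (0.0176, 0.0440, 0.0080)
angular accel α = (-0.0633, 1.5750, -0.4875)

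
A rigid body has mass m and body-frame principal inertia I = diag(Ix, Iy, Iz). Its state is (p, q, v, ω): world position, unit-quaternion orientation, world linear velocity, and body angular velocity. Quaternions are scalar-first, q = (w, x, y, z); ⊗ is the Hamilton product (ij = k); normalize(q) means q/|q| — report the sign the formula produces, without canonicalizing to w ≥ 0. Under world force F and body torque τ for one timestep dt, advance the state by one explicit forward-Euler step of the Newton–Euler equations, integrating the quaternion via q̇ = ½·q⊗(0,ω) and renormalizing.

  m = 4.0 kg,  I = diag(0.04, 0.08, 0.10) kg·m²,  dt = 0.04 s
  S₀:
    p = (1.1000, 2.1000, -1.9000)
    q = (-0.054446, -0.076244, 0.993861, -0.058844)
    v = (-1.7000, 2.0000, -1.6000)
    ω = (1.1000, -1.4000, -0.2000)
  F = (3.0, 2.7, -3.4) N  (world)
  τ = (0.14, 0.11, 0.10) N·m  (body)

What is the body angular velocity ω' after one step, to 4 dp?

angular accel α = (3.3600, 1.2100, 1.6160)
new body rate ω' = (1.2344, -1.3516, -0.1354)

ω' = (1.2344, -1.3516, -0.1354)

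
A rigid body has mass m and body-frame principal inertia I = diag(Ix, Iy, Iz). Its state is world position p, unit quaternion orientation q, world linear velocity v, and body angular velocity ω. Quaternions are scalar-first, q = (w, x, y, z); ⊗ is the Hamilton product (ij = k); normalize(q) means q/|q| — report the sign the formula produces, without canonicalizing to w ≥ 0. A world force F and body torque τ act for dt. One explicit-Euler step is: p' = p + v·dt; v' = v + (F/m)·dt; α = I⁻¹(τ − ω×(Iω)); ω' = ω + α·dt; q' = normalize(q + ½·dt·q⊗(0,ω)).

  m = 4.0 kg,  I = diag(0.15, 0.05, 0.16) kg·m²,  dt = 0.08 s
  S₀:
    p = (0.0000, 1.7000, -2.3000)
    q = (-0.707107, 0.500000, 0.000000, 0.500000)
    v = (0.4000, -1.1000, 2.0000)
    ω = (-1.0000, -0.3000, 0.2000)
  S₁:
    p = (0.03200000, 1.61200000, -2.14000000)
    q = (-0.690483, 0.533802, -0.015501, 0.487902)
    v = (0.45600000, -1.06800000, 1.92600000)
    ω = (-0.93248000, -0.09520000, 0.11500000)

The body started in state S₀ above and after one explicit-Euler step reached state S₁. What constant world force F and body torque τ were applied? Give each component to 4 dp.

F = (2.8000, 1.6000, -3.7000)
τ = (0.1200, 0.1300, -0.2000)

v₁ − v₀ = (0.05600000, 0.03200000, -0.07400000)
m·(v₁−v₀)/dt = (2.8000, 1.6000, -3.7000)
rate change Δω = (0.06752000, 0.20480000, -0.08500000)
τ = I·(Δω/dt) + ω₀×(Iω₀) = (0.1200, 0.1300, -0.2000)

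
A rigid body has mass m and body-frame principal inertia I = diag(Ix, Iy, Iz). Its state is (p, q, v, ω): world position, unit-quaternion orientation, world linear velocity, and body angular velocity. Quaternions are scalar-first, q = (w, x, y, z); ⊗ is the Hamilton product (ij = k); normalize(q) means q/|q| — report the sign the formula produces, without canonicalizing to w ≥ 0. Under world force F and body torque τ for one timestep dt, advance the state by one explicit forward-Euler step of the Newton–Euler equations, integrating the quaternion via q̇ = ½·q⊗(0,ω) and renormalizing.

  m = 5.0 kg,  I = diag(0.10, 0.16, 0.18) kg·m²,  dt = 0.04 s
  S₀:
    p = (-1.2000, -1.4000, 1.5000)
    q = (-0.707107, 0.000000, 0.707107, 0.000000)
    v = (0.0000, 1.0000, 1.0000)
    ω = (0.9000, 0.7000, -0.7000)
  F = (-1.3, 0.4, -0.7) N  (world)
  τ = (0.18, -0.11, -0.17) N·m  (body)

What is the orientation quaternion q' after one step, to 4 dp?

2q̇ = q⊗(0,ω) = (-0.4949749, -1.1313712, -0.4949749, -0.1414214)
q + ½dt·q⊗(0,ω), renormalized = (-0.7167, -0.0226, 0.6970, -0.0028)

q' = (-0.7167, -0.0226, 0.6970, -0.0028)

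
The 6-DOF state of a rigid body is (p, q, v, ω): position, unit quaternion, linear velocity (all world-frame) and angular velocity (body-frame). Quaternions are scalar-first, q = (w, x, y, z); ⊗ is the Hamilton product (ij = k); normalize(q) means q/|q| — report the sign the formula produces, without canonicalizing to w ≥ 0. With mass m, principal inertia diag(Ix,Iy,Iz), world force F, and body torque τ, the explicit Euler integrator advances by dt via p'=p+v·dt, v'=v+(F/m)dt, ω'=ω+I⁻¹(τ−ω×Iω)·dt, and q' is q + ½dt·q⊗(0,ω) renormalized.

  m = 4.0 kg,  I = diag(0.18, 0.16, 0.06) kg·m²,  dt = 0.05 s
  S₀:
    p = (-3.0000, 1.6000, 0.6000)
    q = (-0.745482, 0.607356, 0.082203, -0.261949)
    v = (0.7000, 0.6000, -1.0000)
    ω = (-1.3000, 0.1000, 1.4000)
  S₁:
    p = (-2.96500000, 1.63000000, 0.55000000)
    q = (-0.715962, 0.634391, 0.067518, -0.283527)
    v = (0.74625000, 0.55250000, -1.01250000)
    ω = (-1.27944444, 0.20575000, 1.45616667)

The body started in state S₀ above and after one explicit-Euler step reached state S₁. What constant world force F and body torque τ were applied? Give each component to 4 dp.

F = (3.7000, -3.8000, -1.0000)
τ = (0.0600, 0.1200, 0.0700)

Δω = ω₁−ω₀ = (0.02055556, 0.10575000, 0.05616667)
gyro term ω₀×Iω₀ = (-0.0140, -0.2184, 0.0026)
I·α + gyro = (0.0600, 0.1200, 0.0700)
Δv = v₁−v₀ = (0.04625000, -0.04750000, -0.01250000)
F = m·Δv/dt = (3.7000, -3.8000, -1.0000)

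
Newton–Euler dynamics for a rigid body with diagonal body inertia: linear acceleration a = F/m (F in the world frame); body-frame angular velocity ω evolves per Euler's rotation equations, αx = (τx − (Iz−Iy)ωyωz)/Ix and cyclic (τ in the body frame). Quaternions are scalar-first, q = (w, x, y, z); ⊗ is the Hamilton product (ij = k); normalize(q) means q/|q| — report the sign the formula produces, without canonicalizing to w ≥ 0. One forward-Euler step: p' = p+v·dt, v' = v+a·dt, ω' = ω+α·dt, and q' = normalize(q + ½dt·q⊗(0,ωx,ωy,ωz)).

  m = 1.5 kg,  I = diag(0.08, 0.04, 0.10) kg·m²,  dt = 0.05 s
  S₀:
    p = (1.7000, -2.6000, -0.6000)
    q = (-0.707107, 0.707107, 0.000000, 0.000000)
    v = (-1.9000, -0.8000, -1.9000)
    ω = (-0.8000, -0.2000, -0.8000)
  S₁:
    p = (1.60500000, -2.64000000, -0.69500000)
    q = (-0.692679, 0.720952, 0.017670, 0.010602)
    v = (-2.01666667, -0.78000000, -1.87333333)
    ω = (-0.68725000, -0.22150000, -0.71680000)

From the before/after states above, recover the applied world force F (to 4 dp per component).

v₁ − v₀ = (-0.11666667, 0.02000000, 0.02666667)
m·(v₁−v₀)/dt = (-3.5000, 0.6000, 0.8000)

F = (-3.5000, 0.6000, 0.8000)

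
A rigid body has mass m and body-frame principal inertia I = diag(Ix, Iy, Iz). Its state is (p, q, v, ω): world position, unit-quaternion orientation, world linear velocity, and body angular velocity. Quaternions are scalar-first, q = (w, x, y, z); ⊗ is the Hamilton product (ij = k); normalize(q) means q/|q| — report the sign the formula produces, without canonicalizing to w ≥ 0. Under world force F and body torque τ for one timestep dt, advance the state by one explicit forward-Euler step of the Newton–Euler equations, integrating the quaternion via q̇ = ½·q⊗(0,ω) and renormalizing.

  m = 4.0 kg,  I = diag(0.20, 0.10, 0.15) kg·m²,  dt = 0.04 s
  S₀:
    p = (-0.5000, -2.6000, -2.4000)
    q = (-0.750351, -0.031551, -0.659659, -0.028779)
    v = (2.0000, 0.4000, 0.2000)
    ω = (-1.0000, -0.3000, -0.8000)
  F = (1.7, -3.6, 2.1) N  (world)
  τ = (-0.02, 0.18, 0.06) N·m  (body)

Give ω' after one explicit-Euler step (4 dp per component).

ω' = (-1.0064, -0.2440, -0.7760)

gyro term ω×Iω = (0.0120, 0.0400, -0.0300)
angular accel α = (-0.1600, 1.4000, 0.6000)
ω' = ω + α·dt = (-1.0064, -0.2440, -0.7760)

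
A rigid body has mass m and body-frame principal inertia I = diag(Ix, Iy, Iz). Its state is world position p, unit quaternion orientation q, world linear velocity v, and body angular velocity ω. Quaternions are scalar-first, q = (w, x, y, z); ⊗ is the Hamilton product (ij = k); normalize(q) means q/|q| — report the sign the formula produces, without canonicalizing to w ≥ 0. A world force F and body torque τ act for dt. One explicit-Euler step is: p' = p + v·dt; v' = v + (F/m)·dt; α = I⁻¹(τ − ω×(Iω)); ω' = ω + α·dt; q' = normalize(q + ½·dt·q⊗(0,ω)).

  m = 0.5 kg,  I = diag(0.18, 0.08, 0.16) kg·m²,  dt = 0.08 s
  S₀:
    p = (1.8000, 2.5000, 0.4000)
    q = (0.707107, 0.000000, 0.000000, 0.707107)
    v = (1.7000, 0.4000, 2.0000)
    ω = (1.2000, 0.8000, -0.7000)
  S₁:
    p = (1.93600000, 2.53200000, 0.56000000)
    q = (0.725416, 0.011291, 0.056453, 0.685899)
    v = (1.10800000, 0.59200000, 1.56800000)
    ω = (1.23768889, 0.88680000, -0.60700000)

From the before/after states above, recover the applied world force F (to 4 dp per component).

F = (-3.7000, 1.2000, -2.7000)

Δv = v₁−v₀ = (-0.59200000, 0.19200000, -0.43200000)
m·(v₁−v₀)/dt = (-3.7000, 1.2000, -2.7000)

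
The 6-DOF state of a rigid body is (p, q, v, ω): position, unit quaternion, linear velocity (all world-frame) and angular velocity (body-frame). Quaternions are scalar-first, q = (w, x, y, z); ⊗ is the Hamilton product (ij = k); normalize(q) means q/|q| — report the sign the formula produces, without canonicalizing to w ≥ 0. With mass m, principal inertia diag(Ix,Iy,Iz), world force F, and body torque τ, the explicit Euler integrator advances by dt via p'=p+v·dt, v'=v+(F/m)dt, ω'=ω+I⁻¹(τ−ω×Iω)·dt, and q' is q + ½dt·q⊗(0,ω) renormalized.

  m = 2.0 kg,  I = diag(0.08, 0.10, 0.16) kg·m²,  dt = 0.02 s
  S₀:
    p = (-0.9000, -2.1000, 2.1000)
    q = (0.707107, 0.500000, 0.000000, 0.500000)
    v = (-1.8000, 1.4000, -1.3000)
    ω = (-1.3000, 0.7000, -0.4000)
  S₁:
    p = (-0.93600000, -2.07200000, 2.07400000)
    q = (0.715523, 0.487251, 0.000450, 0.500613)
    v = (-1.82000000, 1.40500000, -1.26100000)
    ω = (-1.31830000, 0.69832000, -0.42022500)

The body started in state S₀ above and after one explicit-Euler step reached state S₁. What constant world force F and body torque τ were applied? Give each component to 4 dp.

F = (-2.0000, 0.5000, 3.9000)
τ = (-0.0900, -0.0500, -0.1800)

Δω = ω₁−ω₀ = (-0.01830000, -0.00168000, -0.02022500)
precession coupling = (-0.0168, -0.0416, -0.0182)
I·α + gyro = (-0.0900, -0.0500, -0.1800)
Δv = v₁−v₀ = (-0.02000000, 0.00500000, 0.03900000)
applied force F = (-2.0000, 0.5000, 3.9000)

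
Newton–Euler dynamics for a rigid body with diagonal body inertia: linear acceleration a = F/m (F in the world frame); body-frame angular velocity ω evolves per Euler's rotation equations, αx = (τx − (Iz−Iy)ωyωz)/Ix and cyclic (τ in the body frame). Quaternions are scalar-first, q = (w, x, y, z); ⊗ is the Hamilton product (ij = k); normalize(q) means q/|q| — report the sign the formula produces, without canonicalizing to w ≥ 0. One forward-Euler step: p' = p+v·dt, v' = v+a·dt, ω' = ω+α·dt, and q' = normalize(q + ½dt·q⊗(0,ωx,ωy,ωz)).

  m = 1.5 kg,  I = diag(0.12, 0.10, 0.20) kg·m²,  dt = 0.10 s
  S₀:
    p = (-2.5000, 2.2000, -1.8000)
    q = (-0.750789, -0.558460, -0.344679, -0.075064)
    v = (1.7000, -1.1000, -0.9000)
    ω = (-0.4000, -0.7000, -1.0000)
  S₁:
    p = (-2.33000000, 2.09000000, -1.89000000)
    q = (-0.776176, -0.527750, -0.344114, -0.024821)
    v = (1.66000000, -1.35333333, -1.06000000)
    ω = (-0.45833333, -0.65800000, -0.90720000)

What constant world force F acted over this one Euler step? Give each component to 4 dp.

F = (-0.6000, -3.8000, -2.4000)

velocity change Δv = (-0.04000000, -0.25333333, -0.16000000)
m·(v₁−v₀)/dt = (-0.6000, -3.8000, -2.4000)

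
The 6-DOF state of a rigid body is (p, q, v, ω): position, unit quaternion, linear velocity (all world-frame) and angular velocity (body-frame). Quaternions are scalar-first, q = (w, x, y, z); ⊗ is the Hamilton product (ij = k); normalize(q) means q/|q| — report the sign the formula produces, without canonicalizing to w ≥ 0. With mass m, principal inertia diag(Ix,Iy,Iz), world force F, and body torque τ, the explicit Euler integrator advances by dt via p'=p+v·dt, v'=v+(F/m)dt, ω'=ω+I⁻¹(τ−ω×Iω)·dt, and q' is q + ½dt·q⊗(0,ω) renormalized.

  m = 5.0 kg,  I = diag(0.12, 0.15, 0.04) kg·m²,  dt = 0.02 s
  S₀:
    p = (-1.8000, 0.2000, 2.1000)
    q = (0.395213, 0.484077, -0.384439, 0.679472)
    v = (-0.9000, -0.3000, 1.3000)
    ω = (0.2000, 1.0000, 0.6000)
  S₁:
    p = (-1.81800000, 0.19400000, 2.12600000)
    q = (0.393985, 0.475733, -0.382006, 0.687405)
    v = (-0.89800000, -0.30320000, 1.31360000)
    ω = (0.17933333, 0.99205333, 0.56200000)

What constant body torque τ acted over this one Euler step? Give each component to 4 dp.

Δω = ω₁−ω₀ = (-0.02066667, -0.00794667, -0.03800000)
applied torque τ = (-0.1900, -0.0500, -0.0700)

τ = (-0.1900, -0.0500, -0.0700)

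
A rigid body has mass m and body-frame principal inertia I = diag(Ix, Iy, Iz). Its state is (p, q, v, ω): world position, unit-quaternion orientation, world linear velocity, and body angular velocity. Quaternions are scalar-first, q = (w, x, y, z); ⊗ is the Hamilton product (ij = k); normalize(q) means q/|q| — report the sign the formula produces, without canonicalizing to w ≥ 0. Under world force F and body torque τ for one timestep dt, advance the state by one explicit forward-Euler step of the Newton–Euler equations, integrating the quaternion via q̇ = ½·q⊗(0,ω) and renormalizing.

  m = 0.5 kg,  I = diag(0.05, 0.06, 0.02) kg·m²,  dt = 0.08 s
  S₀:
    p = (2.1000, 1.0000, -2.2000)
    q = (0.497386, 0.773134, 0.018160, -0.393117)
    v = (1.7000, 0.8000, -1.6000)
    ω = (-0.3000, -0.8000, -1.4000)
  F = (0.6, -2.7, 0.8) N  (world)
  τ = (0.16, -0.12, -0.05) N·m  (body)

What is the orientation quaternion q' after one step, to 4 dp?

2q̇ = q⊗(0,ω) = (-0.3038956, -0.4891334, 0.8024139, -1.3093996)
updated quaternion q' = (0.4842, 0.7520, 0.0501, -0.4445)

q' = (0.4842, 0.7520, 0.0501, -0.4445)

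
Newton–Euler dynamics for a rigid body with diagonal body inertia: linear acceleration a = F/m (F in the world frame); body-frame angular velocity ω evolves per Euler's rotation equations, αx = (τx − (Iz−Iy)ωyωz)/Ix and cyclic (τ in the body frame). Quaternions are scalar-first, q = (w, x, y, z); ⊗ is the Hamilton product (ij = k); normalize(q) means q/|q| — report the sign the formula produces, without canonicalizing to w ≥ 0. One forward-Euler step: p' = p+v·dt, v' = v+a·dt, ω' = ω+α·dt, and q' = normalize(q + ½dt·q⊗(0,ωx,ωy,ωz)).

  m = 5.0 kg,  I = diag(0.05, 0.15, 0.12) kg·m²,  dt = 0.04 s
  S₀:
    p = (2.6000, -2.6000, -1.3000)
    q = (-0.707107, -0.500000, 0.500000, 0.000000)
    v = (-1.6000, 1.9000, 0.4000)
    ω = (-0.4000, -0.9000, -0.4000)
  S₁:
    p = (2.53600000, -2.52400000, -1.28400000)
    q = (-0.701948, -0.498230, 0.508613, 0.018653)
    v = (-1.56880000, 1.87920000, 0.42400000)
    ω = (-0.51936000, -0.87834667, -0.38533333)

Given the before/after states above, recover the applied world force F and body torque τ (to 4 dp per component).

v₁ − v₀ = (0.03120000, -0.02080000, 0.02400000)
applied force F = (3.9000, -2.6000, 3.0000)
ω₁ − ω₀ = (-0.11936000, 0.02165333, 0.01466667)
I·α + gyro = (-0.1600, 0.0700, 0.0800)

F = (3.9000, -2.6000, 3.0000)
τ = (-0.1600, 0.0700, 0.0800)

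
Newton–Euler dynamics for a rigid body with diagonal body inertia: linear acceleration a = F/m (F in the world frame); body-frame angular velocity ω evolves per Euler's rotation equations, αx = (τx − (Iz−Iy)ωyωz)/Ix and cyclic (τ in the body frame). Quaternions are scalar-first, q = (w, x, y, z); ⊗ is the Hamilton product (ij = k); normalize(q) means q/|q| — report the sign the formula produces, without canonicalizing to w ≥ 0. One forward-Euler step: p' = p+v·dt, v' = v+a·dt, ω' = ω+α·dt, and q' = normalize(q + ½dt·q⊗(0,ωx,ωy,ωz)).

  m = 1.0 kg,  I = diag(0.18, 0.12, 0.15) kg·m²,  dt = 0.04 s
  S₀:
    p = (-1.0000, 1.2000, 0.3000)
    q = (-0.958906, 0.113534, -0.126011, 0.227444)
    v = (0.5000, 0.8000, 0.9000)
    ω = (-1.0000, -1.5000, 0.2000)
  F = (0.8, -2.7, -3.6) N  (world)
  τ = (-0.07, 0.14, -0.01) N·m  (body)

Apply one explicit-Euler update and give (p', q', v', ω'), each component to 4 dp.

p' = (-0.9800, 1.2320, 0.3360)
q' = (-0.9607, 0.1389, -0.1022, 0.2175)
v' = (0.5320, 0.6920, 0.7560)
ω' = (-1.0136, -1.4513, 0.2213)

(τ − ω×Iω)/I = (-0.3389, 1.2167, 0.5333)
ω' = ω + α·dt = (-1.0136, -1.4513, 0.2213)
q⊗(0,ω) = (-0.1209713, 1.2748698, 1.1882082, -0.4880932)
q + ½dt·q⊗(0,ω), renormalized = (-0.9607, 0.1389, -0.1022, 0.2175)
linear accel F/m = (0.8000, -2.7000, -3.6000)
p' = p + v·dt = (-0.9800, 1.2320, 0.3360)
v + (F/m)dt = (0.5320, 0.6920, 0.7560)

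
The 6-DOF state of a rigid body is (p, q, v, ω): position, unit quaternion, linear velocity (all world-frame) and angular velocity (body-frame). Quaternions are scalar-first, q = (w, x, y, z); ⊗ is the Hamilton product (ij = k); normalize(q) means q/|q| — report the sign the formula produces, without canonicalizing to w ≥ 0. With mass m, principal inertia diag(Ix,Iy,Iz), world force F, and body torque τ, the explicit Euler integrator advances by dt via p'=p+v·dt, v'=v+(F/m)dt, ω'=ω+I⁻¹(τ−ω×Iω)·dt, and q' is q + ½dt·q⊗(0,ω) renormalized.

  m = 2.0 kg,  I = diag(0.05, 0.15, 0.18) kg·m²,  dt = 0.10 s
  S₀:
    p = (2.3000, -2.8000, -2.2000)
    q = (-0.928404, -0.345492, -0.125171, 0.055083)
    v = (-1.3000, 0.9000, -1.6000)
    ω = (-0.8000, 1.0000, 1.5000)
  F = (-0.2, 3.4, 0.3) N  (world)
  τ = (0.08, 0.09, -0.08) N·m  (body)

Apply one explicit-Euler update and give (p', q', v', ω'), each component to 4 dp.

p' = (2.1700, -2.7100, -2.3600)
q' = (-0.9356, -0.3190, -0.1472, -0.0367)
v' = (-1.3100, 1.0700, -1.5850)
ω' = (-0.7300, 0.9560, 1.5000)

a = F/m = (-0.1000, 1.7000, 0.1500)
p + v·dt = (2.1700, -2.7100, -2.3600)
v + (F/m)dt = (-1.3100, 1.0700, -1.5850)
precession coupling ω×(Iω) = (0.0450, 0.1560, -0.0800)
angular accel α = (0.7000, -0.4400, 0.0000)
ω' = ω + α·dt = (-0.7300, 0.9560, 1.5000)
Hamilton product q⊗(0,ω) = (-0.2338471, 0.4998837, -0.4542324, -1.8382348)
updated quaternion q' = (-0.9356, -0.3190, -0.1472, -0.0367)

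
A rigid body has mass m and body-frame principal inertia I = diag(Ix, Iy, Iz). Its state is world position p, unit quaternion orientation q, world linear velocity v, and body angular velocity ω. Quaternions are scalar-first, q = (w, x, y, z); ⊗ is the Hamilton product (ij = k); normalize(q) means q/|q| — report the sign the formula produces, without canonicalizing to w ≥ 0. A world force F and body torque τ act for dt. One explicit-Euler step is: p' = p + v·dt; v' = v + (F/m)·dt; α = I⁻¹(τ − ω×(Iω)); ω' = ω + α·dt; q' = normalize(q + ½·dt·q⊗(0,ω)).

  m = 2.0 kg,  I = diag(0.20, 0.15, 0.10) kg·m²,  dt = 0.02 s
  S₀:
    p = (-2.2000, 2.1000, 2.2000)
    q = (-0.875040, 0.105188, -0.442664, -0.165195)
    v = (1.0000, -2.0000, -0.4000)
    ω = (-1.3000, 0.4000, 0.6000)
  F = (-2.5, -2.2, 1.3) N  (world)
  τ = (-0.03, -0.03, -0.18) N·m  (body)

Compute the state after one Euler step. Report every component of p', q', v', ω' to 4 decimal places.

p' = (-2.1800, 2.0600, 2.1920)
q' = (-0.8708, 0.1146, -0.4446, -0.1758)
v' = (0.9750, -2.0220, -0.3870)
ω' = (-1.3018, 0.4064, 0.5588)

linear accel F/m = (-1.2500, -1.1000, 0.6500)
p' = p + v·dt = (-2.1800, 2.0600, 2.1920)
v + (F/m)dt = (0.9750, -2.0220, -0.3870)
ω×(Iω) gyroscopic = (-0.0120, -0.0780, 0.0260)
angular accel α = (-0.0900, 0.3200, -2.0600)
new body rate ω' = (-1.3018, 0.4064, 0.5588)
q⊗(0,ω) = (0.4129270, 0.9380316, -0.1983753, -1.0584120)
q + ½dt·q⊗(0,ω), renormalized = (-0.8708, 0.1146, -0.4446, -0.1758)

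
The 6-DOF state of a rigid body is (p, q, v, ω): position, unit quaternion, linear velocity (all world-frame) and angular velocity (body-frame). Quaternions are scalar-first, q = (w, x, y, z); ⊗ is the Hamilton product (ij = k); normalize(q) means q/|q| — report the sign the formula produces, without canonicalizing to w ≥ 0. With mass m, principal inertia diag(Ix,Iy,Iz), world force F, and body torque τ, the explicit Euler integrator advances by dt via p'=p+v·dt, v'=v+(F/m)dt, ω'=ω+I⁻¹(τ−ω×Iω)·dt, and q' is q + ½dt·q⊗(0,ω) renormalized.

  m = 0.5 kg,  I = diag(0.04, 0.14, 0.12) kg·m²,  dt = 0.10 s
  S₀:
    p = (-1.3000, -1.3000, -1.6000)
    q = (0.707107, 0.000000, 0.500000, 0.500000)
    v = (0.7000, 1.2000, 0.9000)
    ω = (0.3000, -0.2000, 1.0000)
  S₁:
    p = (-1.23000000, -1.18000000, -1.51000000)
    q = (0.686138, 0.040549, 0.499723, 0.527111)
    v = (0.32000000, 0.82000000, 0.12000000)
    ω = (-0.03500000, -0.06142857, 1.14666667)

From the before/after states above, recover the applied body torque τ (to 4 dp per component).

ω₁ − ω₀ = (-0.33500000, 0.13857143, 0.14666667)
gyro term ω₀×Iω₀ = (0.0040, -0.0240, -0.0060)
I·α + gyro = (-0.1300, 0.1700, 0.1700)

τ = (-0.1300, 0.1700, 0.1700)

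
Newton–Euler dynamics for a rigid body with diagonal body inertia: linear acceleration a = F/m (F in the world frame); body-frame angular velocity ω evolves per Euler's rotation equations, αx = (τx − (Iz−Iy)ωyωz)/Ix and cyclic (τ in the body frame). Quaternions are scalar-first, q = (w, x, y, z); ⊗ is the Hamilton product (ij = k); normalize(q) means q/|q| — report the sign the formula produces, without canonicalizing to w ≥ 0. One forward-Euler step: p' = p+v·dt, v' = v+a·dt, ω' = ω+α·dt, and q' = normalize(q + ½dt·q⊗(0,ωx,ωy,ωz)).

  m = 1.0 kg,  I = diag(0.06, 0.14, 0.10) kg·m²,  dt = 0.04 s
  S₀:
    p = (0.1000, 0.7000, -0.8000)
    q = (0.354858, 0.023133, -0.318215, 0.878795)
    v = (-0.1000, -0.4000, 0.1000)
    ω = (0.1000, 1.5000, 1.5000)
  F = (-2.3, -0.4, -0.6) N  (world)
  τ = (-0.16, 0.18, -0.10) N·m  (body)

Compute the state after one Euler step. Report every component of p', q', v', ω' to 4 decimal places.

p' = (0.0960, 0.6840, -0.7960)
q' = (0.3377, -0.0121, -0.3062, 0.8900)
v' = (-0.1920, -0.4160, 0.0760)
ω' = (0.0533, 1.5531, 1.4552)

ω×(Iω) gyroscopic = (-0.0900, -0.0060, 0.0120)
α = I⁻¹(τ − ω×Iω) = (-1.1667, 1.3286, -1.1200)
ω' = ω + α·dt = (0.0533, 1.5531, 1.4552)
Hamilton product q⊗(0,ω) = (-0.8431833, -1.7600292, 0.5854670, 0.5988080)
updated quaternion q' = (0.3377, -0.0121, -0.3062, 0.8900)
a = F/m = (-2.3000, -0.4000, -0.6000)
p' = p + v·dt = (0.0960, 0.6840, -0.7960)
new velocity v' = (-0.1920, -0.4160, 0.0760)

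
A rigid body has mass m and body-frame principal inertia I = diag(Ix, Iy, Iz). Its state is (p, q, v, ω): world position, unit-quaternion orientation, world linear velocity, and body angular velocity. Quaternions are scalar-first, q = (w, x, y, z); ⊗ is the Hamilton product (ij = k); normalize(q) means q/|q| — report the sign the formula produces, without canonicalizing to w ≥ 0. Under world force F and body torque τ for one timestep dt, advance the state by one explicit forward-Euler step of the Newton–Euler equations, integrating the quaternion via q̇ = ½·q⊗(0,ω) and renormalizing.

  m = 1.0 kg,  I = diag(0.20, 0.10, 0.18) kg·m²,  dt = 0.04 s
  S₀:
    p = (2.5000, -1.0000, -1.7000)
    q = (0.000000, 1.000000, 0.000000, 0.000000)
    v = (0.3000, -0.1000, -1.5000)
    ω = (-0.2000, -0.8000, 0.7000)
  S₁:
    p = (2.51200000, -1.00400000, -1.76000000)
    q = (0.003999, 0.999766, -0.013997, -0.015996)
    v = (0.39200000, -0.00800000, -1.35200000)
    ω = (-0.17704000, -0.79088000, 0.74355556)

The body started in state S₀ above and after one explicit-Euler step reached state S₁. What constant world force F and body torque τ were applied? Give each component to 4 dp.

F = (2.3000, 2.3000, 3.7000)
τ = (0.0700, 0.0200, 0.1800)

rate change Δω = (0.02296000, 0.00912000, 0.04355556)
gyro term ω₀×Iω₀ = (-0.0448, -0.0028, -0.0160)
τ = I·(Δω/dt) + ω₀×(Iω₀) = (0.0700, 0.0200, 0.1800)
v₁ − v₀ = (0.09200000, 0.09200000, 0.14800000)
F = m·Δv/dt = (2.3000, 2.3000, 3.7000)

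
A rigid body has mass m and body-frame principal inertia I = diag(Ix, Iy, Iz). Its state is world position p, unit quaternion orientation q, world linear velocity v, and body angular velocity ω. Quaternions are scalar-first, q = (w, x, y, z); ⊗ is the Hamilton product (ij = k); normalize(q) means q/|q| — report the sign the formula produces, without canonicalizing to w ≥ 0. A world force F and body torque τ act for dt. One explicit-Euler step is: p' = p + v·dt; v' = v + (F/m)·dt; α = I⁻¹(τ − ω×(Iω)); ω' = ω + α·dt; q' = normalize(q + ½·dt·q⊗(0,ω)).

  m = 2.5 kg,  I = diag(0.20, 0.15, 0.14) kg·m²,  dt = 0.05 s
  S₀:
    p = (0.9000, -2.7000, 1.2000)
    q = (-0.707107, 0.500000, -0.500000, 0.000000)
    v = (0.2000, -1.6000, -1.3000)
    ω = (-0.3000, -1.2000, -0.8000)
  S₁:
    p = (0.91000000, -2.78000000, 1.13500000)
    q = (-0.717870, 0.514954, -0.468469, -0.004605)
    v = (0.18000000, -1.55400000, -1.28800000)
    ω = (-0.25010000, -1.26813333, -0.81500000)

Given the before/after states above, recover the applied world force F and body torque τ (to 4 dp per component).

F = (-1.0000, 2.3000, 0.6000)
τ = (0.1900, -0.1900, -0.0600)

rate change Δω = (0.04990000, -0.06813333, -0.01500000)
I·α + gyro = (0.1900, -0.1900, -0.0600)
v₁ − v₀ = (-0.02000000, 0.04600000, 0.01200000)
F = m·Δv/dt = (-1.0000, 2.3000, 0.6000)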